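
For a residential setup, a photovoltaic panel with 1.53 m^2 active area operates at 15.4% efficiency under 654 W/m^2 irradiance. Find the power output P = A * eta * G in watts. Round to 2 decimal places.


Use the solar power formula P = A * eta * G.
Given: A = 1.53 m^2, eta = 0.154, G = 654 W/m^2
P = 1.53 * 0.154 * 654
P = 154.10 W

154.10


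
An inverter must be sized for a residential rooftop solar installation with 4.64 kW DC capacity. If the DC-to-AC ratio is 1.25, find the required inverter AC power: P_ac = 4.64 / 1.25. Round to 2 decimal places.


The inverter AC capacity is determined by the DC/AC ratio.
Given: P_dc = 4.64 kW, DC/AC ratio = 1.25
P_ac = P_dc / ratio = 4.64 / 1.25
P_ac = 3.71 kW

3.71


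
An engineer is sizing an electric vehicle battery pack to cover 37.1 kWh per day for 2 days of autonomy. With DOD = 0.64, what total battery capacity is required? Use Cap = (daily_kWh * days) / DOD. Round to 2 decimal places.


Total energy needed = daily * days = 37.1 * 2 = 74.2 kWh
Account for depth of discharge:
  Cap = total_energy / DOD = 74.2 / 0.64
  Cap = 115.94 kWh

115.94


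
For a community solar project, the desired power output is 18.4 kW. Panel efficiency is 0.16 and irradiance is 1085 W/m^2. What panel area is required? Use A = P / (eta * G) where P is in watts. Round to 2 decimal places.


Convert target power to watts: P = 18.4 * 1000 = 18400.0 W
Compute denominator: eta * G = 0.16 * 1085 = 173.6
Required area A = P / (eta * G) = 18400.0 / 173.6
A = 105.99 m^2

105.99


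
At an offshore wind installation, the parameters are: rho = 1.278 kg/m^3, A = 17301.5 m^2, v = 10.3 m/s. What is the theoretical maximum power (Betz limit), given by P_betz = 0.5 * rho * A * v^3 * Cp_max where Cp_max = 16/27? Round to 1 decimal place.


The Betz coefficient Cp_max = 16/27 = 0.5926
v^3 = 10.3^3 = 1092.727
P_betz = 0.5 * rho * A * v^3 * Cp_max
P_betz = 0.5 * 1.278 * 17301.5 * 1092.727 * 0.5926
P_betz = 7159002.4 W

7159002.4


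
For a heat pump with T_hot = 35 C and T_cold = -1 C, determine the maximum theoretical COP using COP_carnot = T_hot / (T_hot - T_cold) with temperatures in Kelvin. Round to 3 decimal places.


Convert to Kelvin:
  T_hot = 35 + 273.15 = 308.15 K
  T_cold = -1 + 273.15 = 272.15 K
Apply Carnot COP formula:
  COP = T_hot_K / (T_hot_K - T_cold_K) = 308.15 / 36.0
  COP = 8.560

8.560


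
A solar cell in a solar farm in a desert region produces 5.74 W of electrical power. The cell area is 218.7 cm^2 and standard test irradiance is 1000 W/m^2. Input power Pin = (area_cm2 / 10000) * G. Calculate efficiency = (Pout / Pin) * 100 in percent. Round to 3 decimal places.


First compute the input power:
  Pin = area_cm2 / 10000 * G = 218.7 / 10000 * 1000 = 21.87 W
Then compute efficiency:
  Efficiency = (Pout / Pin) * 100 = (5.74 / 21.87) * 100
  Efficiency = 26.246%

26.246


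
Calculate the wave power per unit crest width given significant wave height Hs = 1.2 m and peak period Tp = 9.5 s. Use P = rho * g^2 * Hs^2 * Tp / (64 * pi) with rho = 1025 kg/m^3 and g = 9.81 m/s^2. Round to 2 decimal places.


Apply wave power formula:
  g^2 = 9.81^2 = 96.2361
  Hs^2 = 1.2^2 = 1.44
  Numerator = rho * g^2 * Hs^2 * Tp = 1025 * 96.2361 * 1.44 * 9.5 = 1349422.59
  Denominator = 64 * pi = 201.0619
  P = 1349422.59 / 201.0619 = 6711.48 W/m

6711.48


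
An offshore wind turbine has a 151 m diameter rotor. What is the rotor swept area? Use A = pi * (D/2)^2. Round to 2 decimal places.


Compute the rotor radius:
  r = D / 2 = 151 / 2 = 75.5 m
Calculate swept area:
  A = pi * r^2 = pi * 75.5^2
  A = 17907.86 m^2

17907.86


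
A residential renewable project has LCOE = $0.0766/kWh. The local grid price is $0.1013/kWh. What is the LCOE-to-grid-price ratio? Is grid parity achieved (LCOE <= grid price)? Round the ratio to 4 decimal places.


Compare LCOE to grid price:
  LCOE = $0.0766/kWh, Grid price = $0.1013/kWh
  Ratio = LCOE / grid_price = 0.0766 / 0.1013 = 0.7562
  Grid parity achieved (ratio <= 1)? yes

0.7562


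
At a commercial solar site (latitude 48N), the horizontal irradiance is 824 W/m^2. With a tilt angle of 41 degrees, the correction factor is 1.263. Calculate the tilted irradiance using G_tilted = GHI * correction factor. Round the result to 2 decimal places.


Identify the given values:
  GHI = 824 W/m^2, tilt correction factor = 1.263
Apply the formula G_tilted = GHI * factor:
  G_tilted = 824 * 1.263
  G_tilted = 1040.71 W/m^2

1040.71


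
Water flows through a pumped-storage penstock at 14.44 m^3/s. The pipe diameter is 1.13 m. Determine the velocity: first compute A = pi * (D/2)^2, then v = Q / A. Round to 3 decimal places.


Compute pipe cross-sectional area:
  A = pi * (D/2)^2 = pi * (1.13/2)^2 = 1.0029 m^2
Calculate velocity:
  v = Q / A = 14.44 / 1.0029
  v = 14.399 m/s

14.399


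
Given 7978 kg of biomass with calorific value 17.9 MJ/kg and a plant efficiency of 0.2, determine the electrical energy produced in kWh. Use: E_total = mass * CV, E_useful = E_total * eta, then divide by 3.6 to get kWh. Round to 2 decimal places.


Total energy = mass * CV = 7978 * 17.9 = 142806.2 MJ
Useful energy = total * eta = 142806.2 * 0.2 = 28561.24 MJ
Convert to kWh: 28561.24 / 3.6
Useful energy = 7933.68 kWh

7933.68


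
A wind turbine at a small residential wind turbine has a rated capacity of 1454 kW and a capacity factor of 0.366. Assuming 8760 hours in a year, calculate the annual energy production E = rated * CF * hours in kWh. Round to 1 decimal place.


Annual energy = rated_kW * capacity_factor * hours_per_year
Given: P_rated = 1454 kW, CF = 0.366, hours = 8760
E = 1454 * 0.366 * 8760
E = 4661756.6 kWh

4661756.6


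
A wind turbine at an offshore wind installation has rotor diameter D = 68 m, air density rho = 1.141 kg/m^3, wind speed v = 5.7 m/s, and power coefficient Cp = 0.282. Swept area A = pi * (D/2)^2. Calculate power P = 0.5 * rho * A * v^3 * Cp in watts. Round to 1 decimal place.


Step 1 -- Compute swept area:
  A = pi * (D/2)^2 = pi * (68/2)^2 = 3631.68 m^2
Step 2 -- Apply wind power equation:
  P = 0.5 * rho * A * v^3 * Cp
  v^3 = 5.7^3 = 185.193
  P = 0.5 * 1.141 * 3631.68 * 185.193 * 0.282
  P = 108202.4 W

108202.4


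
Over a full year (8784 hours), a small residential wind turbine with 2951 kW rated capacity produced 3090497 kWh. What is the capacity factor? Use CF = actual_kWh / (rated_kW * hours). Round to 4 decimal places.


Capacity factor = actual output / maximum possible output
Maximum possible = rated * hours = 2951 * 8784 = 25921584 kWh
CF = 3090497 / 25921584
CF = 0.1192

0.1192


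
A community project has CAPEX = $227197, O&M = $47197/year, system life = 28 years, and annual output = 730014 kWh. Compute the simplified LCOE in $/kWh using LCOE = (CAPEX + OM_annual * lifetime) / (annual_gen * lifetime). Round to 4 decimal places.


Total cost = CAPEX + OM * lifetime = 227197 + 47197 * 28 = 227197 + 1321516 = 1548713
Total generation = annual * lifetime = 730014 * 28 = 20440392 kWh
LCOE = 1548713 / 20440392
LCOE = 0.0758 $/kWh

0.0758


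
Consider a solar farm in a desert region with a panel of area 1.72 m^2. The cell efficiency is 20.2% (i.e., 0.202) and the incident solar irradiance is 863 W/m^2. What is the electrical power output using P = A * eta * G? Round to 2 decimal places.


Use the solar power formula P = A * eta * G.
Given: A = 1.72 m^2, eta = 0.202, G = 863 W/m^2
P = 1.72 * 0.202 * 863
P = 299.84 W

299.84


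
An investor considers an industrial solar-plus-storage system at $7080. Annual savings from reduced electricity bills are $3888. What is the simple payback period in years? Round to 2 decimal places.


Simple payback period = initial cost / annual savings
Payback = 7080 / 3888
Payback = 1.82 years

1.82


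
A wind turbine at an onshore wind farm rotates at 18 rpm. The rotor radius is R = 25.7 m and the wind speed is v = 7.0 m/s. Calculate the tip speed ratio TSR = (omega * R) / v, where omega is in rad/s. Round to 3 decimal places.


Convert rotational speed to rad/s:
  omega = 18 * 2 * pi / 60 = 1.885 rad/s
Compute tip speed:
  v_tip = omega * R = 1.885 * 25.7 = 48.443 m/s
Tip speed ratio:
  TSR = v_tip / v_wind = 48.443 / 7.0 = 6.920

6.920


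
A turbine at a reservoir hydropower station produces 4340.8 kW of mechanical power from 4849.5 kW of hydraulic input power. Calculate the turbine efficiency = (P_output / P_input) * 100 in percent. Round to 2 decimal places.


Turbine efficiency = (output power / input power) * 100
eta = (4340.8 / 4849.5) * 100
eta = 89.51%

89.51


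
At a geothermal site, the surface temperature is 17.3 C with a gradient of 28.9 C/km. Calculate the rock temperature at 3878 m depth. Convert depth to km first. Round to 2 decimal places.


Convert depth to km: 3878 / 1000 = 3.878 km
Temperature increase = gradient * depth_km = 28.9 * 3.878 = 112.07 C
Temperature at depth = T_surface + delta_T = 17.3 + 112.07
T = 129.37 C

129.37


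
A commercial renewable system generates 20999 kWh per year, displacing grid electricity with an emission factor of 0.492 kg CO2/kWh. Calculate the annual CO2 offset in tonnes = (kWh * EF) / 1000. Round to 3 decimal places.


CO2 offset in kg = generation * emission_factor
CO2 offset = 20999 * 0.492 = 10331.51 kg
Convert to tonnes:
  CO2 offset = 10331.51 / 1000 = 10.332 tonnes

10.332


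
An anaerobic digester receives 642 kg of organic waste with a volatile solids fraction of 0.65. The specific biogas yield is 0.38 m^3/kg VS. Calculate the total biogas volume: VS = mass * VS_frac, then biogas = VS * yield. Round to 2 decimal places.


Compute volatile solids:
  VS = mass * VS_fraction = 642 * 0.65 = 417.3 kg
Calculate biogas volume:
  Biogas = VS * specific_yield = 417.3 * 0.38
  Biogas = 158.57 m^3

158.57


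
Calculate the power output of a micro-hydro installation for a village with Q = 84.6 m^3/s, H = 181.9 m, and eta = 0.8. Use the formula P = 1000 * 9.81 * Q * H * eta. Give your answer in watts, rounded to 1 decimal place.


Apply the hydropower formula P = rho * g * Q * H * eta
rho * g = 1000 * 9.81 = 9810.0
P = 9810.0 * 84.6 * 181.9 * 0.8
P = 120770831.5 W

120770831.5


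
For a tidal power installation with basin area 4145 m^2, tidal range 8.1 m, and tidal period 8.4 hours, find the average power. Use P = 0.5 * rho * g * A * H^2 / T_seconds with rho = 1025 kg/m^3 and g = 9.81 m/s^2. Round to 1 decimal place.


Convert period to seconds: T = 8.4 * 3600 = 30240.0 s
H^2 = 8.1^2 = 65.61
P = 0.5 * rho * g * A * H^2 / T
P = 0.5 * 1025 * 9.81 * 4145 * 65.61 / 30240.0
P = 45214.3 W

45214.3


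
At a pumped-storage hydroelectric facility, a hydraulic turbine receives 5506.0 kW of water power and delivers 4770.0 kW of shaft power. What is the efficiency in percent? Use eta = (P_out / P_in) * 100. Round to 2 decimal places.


Turbine efficiency = (output power / input power) * 100
eta = (4770.0 / 5506.0) * 100
eta = 86.63%

86.63


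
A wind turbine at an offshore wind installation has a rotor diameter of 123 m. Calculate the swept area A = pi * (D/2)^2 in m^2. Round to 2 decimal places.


Compute the rotor radius:
  r = D / 2 = 123 / 2 = 61.5 m
Calculate swept area:
  A = pi * r^2 = pi * 61.5^2
  A = 11882.29 m^2

11882.29


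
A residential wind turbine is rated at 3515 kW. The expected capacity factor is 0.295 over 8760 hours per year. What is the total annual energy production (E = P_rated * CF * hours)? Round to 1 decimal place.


Annual energy = rated_kW * capacity_factor * hours_per_year
Given: P_rated = 3515 kW, CF = 0.295, hours = 8760
E = 3515 * 0.295 * 8760
E = 9083463.0 kWh

9083463.0


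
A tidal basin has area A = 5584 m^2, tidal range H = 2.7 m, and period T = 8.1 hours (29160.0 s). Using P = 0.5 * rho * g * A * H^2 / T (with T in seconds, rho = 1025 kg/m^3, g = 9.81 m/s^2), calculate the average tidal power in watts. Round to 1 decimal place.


Convert period to seconds: T = 8.1 * 3600 = 29160.0 s
H^2 = 2.7^2 = 7.29
P = 0.5 * rho * g * A * H^2 / T
P = 0.5 * 1025 * 9.81 * 5584 * 7.29 / 29160.0
P = 7018.6 W

7018.6


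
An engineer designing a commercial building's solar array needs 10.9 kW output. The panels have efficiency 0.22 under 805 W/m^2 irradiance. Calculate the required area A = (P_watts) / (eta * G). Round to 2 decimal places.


Convert target power to watts: P = 10.9 * 1000 = 10900.0 W
Compute denominator: eta * G = 0.22 * 805 = 177.1
Required area A = P / (eta * G) = 10900.0 / 177.1
A = 61.55 m^2

61.55


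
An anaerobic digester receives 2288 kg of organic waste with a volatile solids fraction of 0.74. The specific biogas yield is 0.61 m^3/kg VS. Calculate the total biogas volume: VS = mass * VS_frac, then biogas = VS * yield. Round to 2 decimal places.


Compute volatile solids:
  VS = mass * VS_fraction = 2288 * 0.74 = 1693.12 kg
Calculate biogas volume:
  Biogas = VS * specific_yield = 1693.12 * 0.61
  Biogas = 1032.80 m^3

1032.80


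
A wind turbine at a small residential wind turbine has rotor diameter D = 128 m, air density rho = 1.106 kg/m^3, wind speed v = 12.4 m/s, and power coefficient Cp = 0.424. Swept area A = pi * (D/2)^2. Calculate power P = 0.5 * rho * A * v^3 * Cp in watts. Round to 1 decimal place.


Step 1 -- Compute swept area:
  A = pi * (D/2)^2 = pi * (128/2)^2 = 12867.96 m^2
Step 2 -- Apply wind power equation:
  P = 0.5 * rho * A * v^3 * Cp
  v^3 = 12.4^3 = 1906.624
  P = 0.5 * 1.106 * 12867.96 * 1906.624 * 0.424
  P = 5752622.3 W

5752622.3


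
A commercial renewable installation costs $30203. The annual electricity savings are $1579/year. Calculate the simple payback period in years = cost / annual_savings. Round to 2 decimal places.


Simple payback period = initial cost / annual savings
Payback = 30203 / 1579
Payback = 19.13 years

19.13


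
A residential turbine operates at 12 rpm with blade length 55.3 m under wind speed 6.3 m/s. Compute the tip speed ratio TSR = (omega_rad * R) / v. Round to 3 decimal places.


Convert rotational speed to rad/s:
  omega = 12 * 2 * pi / 60 = 1.2566 rad/s
Compute tip speed:
  v_tip = omega * R = 1.2566 * 55.3 = 69.492 m/s
Tip speed ratio:
  TSR = v_tip / v_wind = 69.492 / 6.3 = 11.030

11.030


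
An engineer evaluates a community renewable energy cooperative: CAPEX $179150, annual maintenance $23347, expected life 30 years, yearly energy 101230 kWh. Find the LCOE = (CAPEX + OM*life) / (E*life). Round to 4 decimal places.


Total cost = CAPEX + OM * lifetime = 179150 + 23347 * 30 = 179150 + 700410 = 879560
Total generation = annual * lifetime = 101230 * 30 = 3036900 kWh
LCOE = 879560 / 3036900
LCOE = 0.2896 $/kWh

0.2896


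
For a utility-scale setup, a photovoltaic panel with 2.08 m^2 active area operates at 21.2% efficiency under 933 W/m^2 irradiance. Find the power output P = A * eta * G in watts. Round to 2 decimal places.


Use the solar power formula P = A * eta * G.
Given: A = 2.08 m^2, eta = 0.212, G = 933 W/m^2
P = 2.08 * 0.212 * 933
P = 411.42 W

411.42


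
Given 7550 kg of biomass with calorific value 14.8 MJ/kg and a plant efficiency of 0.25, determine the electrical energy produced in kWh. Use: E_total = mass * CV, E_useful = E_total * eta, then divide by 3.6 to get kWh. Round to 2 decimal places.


Total energy = mass * CV = 7550 * 14.8 = 111740.0 MJ
Useful energy = total * eta = 111740.0 * 0.25 = 27935.0 MJ
Convert to kWh: 27935.0 / 3.6
Useful energy = 7759.72 kWh

7759.72


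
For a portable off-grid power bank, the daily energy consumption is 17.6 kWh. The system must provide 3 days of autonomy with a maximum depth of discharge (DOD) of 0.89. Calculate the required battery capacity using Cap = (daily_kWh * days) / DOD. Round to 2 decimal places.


Total energy needed = daily * days = 17.6 * 3 = 52.8 kWh
Account for depth of discharge:
  Cap = total_energy / DOD = 52.8 / 0.89
  Cap = 59.33 kWh

59.33


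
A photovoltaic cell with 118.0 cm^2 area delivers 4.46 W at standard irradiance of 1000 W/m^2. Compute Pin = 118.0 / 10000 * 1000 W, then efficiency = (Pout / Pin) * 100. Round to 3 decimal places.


First compute the input power:
  Pin = area_cm2 / 10000 * G = 118.0 / 10000 * 1000 = 11.8 W
Then compute efficiency:
  Efficiency = (Pout / Pin) * 100 = (4.46 / 11.8) * 100
  Efficiency = 37.797%

37.797


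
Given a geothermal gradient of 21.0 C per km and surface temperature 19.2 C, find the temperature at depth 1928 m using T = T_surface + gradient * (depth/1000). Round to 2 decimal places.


Convert depth to km: 1928 / 1000 = 1.928 km
Temperature increase = gradient * depth_km = 21.0 * 1.928 = 40.49 C
Temperature at depth = T_surface + delta_T = 19.2 + 40.49
T = 59.69 C

59.69


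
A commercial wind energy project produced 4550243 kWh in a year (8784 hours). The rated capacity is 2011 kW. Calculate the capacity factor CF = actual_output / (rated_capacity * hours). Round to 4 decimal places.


Capacity factor = actual output / maximum possible output
Maximum possible = rated * hours = 2011 * 8784 = 17664624 kWh
CF = 4550243 / 17664624
CF = 0.2576

0.2576


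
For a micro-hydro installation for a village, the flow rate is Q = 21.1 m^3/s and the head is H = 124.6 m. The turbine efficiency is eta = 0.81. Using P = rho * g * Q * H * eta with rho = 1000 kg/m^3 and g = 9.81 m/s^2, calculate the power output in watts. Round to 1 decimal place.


Apply the hydropower formula P = rho * g * Q * H * eta
rho * g = 1000 * 9.81 = 9810.0
P = 9810.0 * 21.1 * 124.6 * 0.81
P = 20890773.7 W

20890773.7


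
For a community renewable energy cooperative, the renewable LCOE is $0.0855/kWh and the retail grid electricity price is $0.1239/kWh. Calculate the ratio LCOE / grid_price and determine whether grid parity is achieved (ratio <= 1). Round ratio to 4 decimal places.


Compare LCOE to grid price:
  LCOE = $0.0855/kWh, Grid price = $0.1239/kWh
  Ratio = LCOE / grid_price = 0.0855 / 0.1239 = 0.6901
  Grid parity achieved (ratio <= 1)? yes

0.6901


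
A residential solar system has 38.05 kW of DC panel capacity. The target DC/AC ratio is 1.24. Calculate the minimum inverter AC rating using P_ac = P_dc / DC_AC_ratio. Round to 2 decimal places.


The inverter AC capacity is determined by the DC/AC ratio.
Given: P_dc = 38.05 kW, DC/AC ratio = 1.24
P_ac = P_dc / ratio = 38.05 / 1.24
P_ac = 30.69 kW

30.69


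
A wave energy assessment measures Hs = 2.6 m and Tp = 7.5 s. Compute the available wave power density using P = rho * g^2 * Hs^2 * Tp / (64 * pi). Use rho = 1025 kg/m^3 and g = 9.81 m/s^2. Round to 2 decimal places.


Apply wave power formula:
  g^2 = 9.81^2 = 96.2361
  Hs^2 = 2.6^2 = 6.76
  Numerator = rho * g^2 * Hs^2 * Tp = 1025 * 96.2361 * 6.76 * 7.5 = 5001149.53
  Denominator = 64 * pi = 201.0619
  P = 5001149.53 / 201.0619 = 24873.68 W/m

24873.68


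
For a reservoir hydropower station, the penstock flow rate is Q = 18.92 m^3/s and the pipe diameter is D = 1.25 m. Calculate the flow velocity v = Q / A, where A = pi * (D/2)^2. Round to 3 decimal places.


Compute pipe cross-sectional area:
  A = pi * (D/2)^2 = pi * (1.25/2)^2 = 1.2272 m^2
Calculate velocity:
  v = Q / A = 18.92 / 1.2272
  v = 15.417 m/s

15.417


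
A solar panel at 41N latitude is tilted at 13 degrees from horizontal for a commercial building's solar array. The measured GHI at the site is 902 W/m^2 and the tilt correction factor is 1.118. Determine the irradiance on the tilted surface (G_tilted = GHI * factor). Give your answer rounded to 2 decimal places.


Identify the given values:
  GHI = 902 W/m^2, tilt correction factor = 1.118
Apply the formula G_tilted = GHI * factor:
  G_tilted = 902 * 1.118
  G_tilted = 1008.44 W/m^2

1008.44


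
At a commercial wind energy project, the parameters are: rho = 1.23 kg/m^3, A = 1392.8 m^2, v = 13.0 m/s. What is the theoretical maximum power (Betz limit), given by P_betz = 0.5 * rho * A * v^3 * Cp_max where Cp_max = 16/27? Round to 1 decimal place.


The Betz coefficient Cp_max = 16/27 = 0.5926
v^3 = 13.0^3 = 2197.0
P_betz = 0.5 * rho * A * v^3 * Cp_max
P_betz = 0.5 * 1.23 * 1392.8 * 2197.0 * 0.5926
P_betz = 1115193.3 W

1115193.3


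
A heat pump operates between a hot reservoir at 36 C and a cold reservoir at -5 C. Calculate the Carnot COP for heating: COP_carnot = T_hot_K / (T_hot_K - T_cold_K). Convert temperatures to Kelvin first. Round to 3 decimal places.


Convert to Kelvin:
  T_hot = 36 + 273.15 = 309.15 K
  T_cold = -5 + 273.15 = 268.15 K
Apply Carnot COP formula:
  COP = T_hot_K / (T_hot_K - T_cold_K) = 309.15 / 41.0
  COP = 7.540

7.540


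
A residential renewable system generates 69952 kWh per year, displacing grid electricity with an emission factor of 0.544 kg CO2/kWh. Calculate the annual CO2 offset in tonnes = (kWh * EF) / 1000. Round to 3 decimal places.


CO2 offset in kg = generation * emission_factor
CO2 offset = 69952 * 0.544 = 38053.89 kg
Convert to tonnes:
  CO2 offset = 38053.89 / 1000 = 38.054 tonnes

38.054


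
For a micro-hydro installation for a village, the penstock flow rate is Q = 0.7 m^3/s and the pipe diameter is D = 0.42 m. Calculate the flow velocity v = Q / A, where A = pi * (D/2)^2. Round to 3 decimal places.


Compute pipe cross-sectional area:
  A = pi * (D/2)^2 = pi * (0.42/2)^2 = 0.1385 m^2
Calculate velocity:
  v = Q / A = 0.7 / 0.1385
  v = 5.053 m/s

5.053


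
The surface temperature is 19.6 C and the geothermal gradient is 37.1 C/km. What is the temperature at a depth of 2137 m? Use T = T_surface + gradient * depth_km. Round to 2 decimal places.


Convert depth to km: 2137 / 1000 = 2.137 km
Temperature increase = gradient * depth_km = 37.1 * 2.137 = 79.28 C
Temperature at depth = T_surface + delta_T = 19.6 + 79.28
T = 98.88 C

98.88


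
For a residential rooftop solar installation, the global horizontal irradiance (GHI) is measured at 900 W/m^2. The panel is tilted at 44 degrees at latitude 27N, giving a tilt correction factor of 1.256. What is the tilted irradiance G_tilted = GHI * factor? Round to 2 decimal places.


Identify the given values:
  GHI = 900 W/m^2, tilt correction factor = 1.256
Apply the formula G_tilted = GHI * factor:
  G_tilted = 900 * 1.256
  G_tilted = 1130.40 W/m^2

1130.40


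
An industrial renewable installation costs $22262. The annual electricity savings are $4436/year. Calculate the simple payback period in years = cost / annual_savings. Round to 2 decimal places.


Simple payback period = initial cost / annual savings
Payback = 22262 / 4436
Payback = 5.02 years

5.02


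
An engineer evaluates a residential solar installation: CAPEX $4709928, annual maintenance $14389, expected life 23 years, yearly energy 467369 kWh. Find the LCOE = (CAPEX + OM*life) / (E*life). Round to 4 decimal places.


Total cost = CAPEX + OM * lifetime = 4709928 + 14389 * 23 = 4709928 + 330947 = 5040875
Total generation = annual * lifetime = 467369 * 23 = 10749487 kWh
LCOE = 5040875 / 10749487
LCOE = 0.4689 $/kWh

0.4689


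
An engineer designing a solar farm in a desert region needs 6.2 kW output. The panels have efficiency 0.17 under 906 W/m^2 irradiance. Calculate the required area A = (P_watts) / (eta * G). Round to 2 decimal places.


Convert target power to watts: P = 6.2 * 1000 = 6200.0 W
Compute denominator: eta * G = 0.17 * 906 = 154.02
Required area A = P / (eta * G) = 6200.0 / 154.02
A = 40.25 m^2

40.25


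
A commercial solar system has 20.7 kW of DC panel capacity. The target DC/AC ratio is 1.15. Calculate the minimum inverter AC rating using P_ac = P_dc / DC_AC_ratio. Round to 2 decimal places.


The inverter AC capacity is determined by the DC/AC ratio.
Given: P_dc = 20.7 kW, DC/AC ratio = 1.15
P_ac = P_dc / ratio = 20.7 / 1.15
P_ac = 18.00 kW

18.00


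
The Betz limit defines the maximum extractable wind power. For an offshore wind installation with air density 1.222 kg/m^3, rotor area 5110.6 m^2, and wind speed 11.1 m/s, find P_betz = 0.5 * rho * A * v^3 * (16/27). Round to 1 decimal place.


The Betz coefficient Cp_max = 16/27 = 0.5926
v^3 = 11.1^3 = 1367.631
P_betz = 0.5 * rho * A * v^3 * Cp_max
P_betz = 0.5 * 1.222 * 5110.6 * 1367.631 * 0.5926
P_betz = 2530686.0 W

2530686.0


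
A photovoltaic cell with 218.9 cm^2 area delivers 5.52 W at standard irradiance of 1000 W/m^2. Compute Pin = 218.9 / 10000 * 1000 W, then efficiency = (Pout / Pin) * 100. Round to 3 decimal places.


First compute the input power:
  Pin = area_cm2 / 10000 * G = 218.9 / 10000 * 1000 = 21.89 W
Then compute efficiency:
  Efficiency = (Pout / Pin) * 100 = (5.52 / 21.89) * 100
  Efficiency = 25.217%

25.217


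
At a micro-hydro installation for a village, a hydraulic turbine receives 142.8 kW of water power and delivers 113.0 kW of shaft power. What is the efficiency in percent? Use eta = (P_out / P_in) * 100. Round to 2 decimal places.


Turbine efficiency = (output power / input power) * 100
eta = (113.0 / 142.8) * 100
eta = 79.13%

79.13


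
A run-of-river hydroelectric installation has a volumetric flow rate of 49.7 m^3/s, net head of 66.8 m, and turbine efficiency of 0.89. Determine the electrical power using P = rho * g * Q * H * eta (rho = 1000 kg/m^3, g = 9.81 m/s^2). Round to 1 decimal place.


Apply the hydropower formula P = rho * g * Q * H * eta
rho * g = 1000 * 9.81 = 9810.0
P = 9810.0 * 49.7 * 66.8 * 0.89
P = 28986238.8 W

28986238.8


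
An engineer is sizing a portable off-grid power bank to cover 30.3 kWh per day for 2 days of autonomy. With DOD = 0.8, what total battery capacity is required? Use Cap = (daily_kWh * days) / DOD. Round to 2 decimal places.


Total energy needed = daily * days = 30.3 * 2 = 60.6 kWh
Account for depth of discharge:
  Cap = total_energy / DOD = 60.6 / 0.8
  Cap = 75.75 kWh

75.75


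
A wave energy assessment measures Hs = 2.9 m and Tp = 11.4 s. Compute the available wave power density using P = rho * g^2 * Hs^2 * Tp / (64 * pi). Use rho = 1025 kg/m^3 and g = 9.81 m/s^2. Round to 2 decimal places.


Apply wave power formula:
  g^2 = 9.81^2 = 96.2361
  Hs^2 = 2.9^2 = 8.41
  Numerator = rho * g^2 * Hs^2 * Tp = 1025 * 96.2361 * 8.41 * 11.4 = 9457203.35
  Denominator = 64 * pi = 201.0619
  P = 9457203.35 / 201.0619 = 47036.27 W/m

47036.27


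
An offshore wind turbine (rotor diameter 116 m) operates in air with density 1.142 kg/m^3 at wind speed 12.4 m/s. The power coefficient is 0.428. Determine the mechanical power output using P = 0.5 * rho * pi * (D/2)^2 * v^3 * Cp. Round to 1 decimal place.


Step 1 -- Compute swept area:
  A = pi * (D/2)^2 = pi * (116/2)^2 = 10568.32 m^2
Step 2 -- Apply wind power equation:
  P = 0.5 * rho * A * v^3 * Cp
  v^3 = 12.4^3 = 1906.624
  P = 0.5 * 1.142 * 10568.32 * 1906.624 * 0.428
  P = 4924371.3 W

4924371.3


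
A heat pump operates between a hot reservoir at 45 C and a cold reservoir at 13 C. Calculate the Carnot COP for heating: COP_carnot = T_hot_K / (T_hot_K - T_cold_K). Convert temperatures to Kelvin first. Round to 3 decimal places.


Convert to Kelvin:
  T_hot = 45 + 273.15 = 318.15 K
  T_cold = 13 + 273.15 = 286.15 K
Apply Carnot COP formula:
  COP = T_hot_K / (T_hot_K - T_cold_K) = 318.15 / 32.0
  COP = 9.942

9.942


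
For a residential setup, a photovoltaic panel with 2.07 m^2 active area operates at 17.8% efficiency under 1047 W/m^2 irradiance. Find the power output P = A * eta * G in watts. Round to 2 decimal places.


Use the solar power formula P = A * eta * G.
Given: A = 2.07 m^2, eta = 0.178, G = 1047 W/m^2
P = 2.07 * 0.178 * 1047
P = 385.78 W

385.78


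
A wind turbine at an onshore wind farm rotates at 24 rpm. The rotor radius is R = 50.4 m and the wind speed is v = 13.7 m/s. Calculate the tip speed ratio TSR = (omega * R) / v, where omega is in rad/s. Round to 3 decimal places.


Convert rotational speed to rad/s:
  omega = 24 * 2 * pi / 60 = 2.5133 rad/s
Compute tip speed:
  v_tip = omega * R = 2.5133 * 50.4 = 126.669 m/s
Tip speed ratio:
  TSR = v_tip / v_wind = 126.669 / 13.7 = 9.246

9.246


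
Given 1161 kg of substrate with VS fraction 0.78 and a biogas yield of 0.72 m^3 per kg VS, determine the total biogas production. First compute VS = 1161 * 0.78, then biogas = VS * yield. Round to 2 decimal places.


Compute volatile solids:
  VS = mass * VS_fraction = 1161 * 0.78 = 905.58 kg
Calculate biogas volume:
  Biogas = VS * specific_yield = 905.58 * 0.72
  Biogas = 652.02 m^3

652.02


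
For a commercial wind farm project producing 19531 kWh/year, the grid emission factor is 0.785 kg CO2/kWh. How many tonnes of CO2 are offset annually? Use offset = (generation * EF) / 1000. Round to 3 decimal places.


CO2 offset in kg = generation * emission_factor
CO2 offset = 19531 * 0.785 = 15331.84 kg
Convert to tonnes:
  CO2 offset = 15331.84 / 1000 = 15.332 tonnes

15.332


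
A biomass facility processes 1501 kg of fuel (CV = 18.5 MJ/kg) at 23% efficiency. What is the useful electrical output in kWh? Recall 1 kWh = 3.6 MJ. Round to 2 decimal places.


Total energy = mass * CV = 1501 * 18.5 = 27768.5 MJ
Useful energy = total * eta = 27768.5 * 0.23 = 6386.76 MJ
Convert to kWh: 6386.76 / 3.6
Useful energy = 1774.10 kWh

1774.10


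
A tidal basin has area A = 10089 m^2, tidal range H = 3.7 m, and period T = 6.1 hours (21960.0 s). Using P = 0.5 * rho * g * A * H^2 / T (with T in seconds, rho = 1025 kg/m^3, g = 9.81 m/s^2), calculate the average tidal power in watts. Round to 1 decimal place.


Convert period to seconds: T = 6.1 * 3600 = 21960.0 s
H^2 = 3.7^2 = 13.69
P = 0.5 * rho * g * A * H^2 / T
P = 0.5 * 1025 * 9.81 * 10089 * 13.69 / 21960.0
P = 31621.5 W

31621.5


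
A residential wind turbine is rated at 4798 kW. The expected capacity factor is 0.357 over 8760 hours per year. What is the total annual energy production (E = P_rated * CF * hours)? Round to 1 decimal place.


Annual energy = rated_kW * capacity_factor * hours_per_year
Given: P_rated = 4798 kW, CF = 0.357, hours = 8760
E = 4798 * 0.357 * 8760
E = 15004881.4 kWh

15004881.4


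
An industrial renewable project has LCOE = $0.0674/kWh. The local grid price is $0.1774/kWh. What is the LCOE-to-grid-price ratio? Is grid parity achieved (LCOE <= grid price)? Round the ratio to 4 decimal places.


Compare LCOE to grid price:
  LCOE = $0.0674/kWh, Grid price = $0.1774/kWh
  Ratio = LCOE / grid_price = 0.0674 / 0.1774 = 0.3799
  Grid parity achieved (ratio <= 1)? yes

0.3799


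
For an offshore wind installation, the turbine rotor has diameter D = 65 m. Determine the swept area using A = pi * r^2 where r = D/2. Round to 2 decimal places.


Compute the rotor radius:
  r = D / 2 = 65 / 2 = 32.5 m
Calculate swept area:
  A = pi * r^2 = pi * 32.5^2
  A = 3318.31 m^2

3318.31


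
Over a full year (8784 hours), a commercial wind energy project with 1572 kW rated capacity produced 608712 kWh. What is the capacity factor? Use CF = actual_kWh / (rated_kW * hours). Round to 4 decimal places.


Capacity factor = actual output / maximum possible output
Maximum possible = rated * hours = 1572 * 8784 = 13808448 kWh
CF = 608712 / 13808448
CF = 0.0441

0.0441


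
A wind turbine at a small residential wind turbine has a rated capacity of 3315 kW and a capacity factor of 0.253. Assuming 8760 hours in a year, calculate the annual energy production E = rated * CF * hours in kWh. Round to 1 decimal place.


Annual energy = rated_kW * capacity_factor * hours_per_year
Given: P_rated = 3315 kW, CF = 0.253, hours = 8760
E = 3315 * 0.253 * 8760
E = 7346968.2 kWh

7346968.2


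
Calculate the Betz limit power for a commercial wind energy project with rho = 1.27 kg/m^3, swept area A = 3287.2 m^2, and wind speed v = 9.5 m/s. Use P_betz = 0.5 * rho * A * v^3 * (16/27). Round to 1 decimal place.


The Betz coefficient Cp_max = 16/27 = 0.5926
v^3 = 9.5^3 = 857.375
P_betz = 0.5 * rho * A * v^3 * Cp_max
P_betz = 0.5 * 1.27 * 3287.2 * 857.375 * 0.5926
P_betz = 1060539.6 W

1060539.6


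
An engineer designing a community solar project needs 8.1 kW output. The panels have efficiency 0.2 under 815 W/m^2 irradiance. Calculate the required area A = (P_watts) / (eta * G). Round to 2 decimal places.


Convert target power to watts: P = 8.1 * 1000 = 8100.0 W
Compute denominator: eta * G = 0.2 * 815 = 163.0
Required area A = P / (eta * G) = 8100.0 / 163.0
A = 49.69 m^2

49.69


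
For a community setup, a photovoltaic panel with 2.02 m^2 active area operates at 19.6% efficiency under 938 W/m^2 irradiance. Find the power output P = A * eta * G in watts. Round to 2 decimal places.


Use the solar power formula P = A * eta * G.
Given: A = 2.02 m^2, eta = 0.196, G = 938 W/m^2
P = 2.02 * 0.196 * 938
P = 371.37 W

371.37


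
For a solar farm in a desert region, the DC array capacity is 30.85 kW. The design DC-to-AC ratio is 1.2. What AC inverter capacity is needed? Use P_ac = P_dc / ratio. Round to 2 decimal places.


The inverter AC capacity is determined by the DC/AC ratio.
Given: P_dc = 30.85 kW, DC/AC ratio = 1.2
P_ac = P_dc / ratio = 30.85 / 1.2
P_ac = 25.71 kW

25.71


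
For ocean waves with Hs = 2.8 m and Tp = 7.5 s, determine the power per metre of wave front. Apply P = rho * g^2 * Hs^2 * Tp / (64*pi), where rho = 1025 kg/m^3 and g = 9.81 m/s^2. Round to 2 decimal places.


Apply wave power formula:
  g^2 = 9.81^2 = 96.2361
  Hs^2 = 2.8^2 = 7.84
  Numerator = rho * g^2 * Hs^2 * Tp = 1025 * 96.2361 * 7.84 * 7.5 = 5800149.75
  Denominator = 64 * pi = 201.0619
  P = 5800149.75 / 201.0619 = 28847.58 W/m

28847.58


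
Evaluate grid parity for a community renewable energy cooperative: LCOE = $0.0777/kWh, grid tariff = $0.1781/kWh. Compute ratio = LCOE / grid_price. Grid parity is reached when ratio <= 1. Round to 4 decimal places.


Compare LCOE to grid price:
  LCOE = $0.0777/kWh, Grid price = $0.1781/kWh
  Ratio = LCOE / grid_price = 0.0777 / 0.1781 = 0.4363
  Grid parity achieved (ratio <= 1)? yes

0.4363


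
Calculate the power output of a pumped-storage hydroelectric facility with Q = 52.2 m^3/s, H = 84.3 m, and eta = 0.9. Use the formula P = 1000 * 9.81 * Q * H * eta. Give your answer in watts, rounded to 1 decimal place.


Apply the hydropower formula P = rho * g * Q * H * eta
rho * g = 1000 * 9.81 = 9810.0
P = 9810.0 * 52.2 * 84.3 * 0.9
P = 38851661.3 W

38851661.3


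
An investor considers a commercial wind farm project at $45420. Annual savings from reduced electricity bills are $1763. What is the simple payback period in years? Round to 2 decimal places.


Simple payback period = initial cost / annual savings
Payback = 45420 / 1763
Payback = 25.76 years

25.76


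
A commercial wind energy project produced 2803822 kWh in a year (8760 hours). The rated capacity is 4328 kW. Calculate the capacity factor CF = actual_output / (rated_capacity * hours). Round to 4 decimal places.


Capacity factor = actual output / maximum possible output
Maximum possible = rated * hours = 4328 * 8760 = 37913280 kWh
CF = 2803822 / 37913280
CF = 0.0740

0.0740


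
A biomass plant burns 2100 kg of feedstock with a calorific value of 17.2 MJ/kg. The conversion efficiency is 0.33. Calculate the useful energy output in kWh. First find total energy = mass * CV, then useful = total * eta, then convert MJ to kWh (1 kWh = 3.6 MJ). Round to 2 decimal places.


Total energy = mass * CV = 2100 * 17.2 = 36120.0 MJ
Useful energy = total * eta = 36120.0 * 0.33 = 11919.6 MJ
Convert to kWh: 11919.6 / 3.6
Useful energy = 3311.00 kWh

3311.00


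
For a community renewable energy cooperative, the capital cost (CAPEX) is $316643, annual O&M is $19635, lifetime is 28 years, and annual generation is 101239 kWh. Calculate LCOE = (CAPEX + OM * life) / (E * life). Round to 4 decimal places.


Total cost = CAPEX + OM * lifetime = 316643 + 19635 * 28 = 316643 + 549780 = 866423
Total generation = annual * lifetime = 101239 * 28 = 2834692 kWh
LCOE = 866423 / 2834692
LCOE = 0.3056 $/kWh

0.3056


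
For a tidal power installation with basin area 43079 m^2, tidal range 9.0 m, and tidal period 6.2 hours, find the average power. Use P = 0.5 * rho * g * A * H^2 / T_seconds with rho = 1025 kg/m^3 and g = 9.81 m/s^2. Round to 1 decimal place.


Convert period to seconds: T = 6.2 * 3600 = 22320.0 s
H^2 = 9.0^2 = 81.0
P = 0.5 * rho * g * A * H^2 / T
P = 0.5 * 1025 * 9.81 * 43079 * 81.0 / 22320.0
P = 785994.2 W

785994.2


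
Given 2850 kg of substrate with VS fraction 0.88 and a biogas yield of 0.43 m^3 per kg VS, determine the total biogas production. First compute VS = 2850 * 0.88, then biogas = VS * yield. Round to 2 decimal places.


Compute volatile solids:
  VS = mass * VS_fraction = 2850 * 0.88 = 2508.0 kg
Calculate biogas volume:
  Biogas = VS * specific_yield = 2508.0 * 0.43
  Biogas = 1078.44 m^3

1078.44


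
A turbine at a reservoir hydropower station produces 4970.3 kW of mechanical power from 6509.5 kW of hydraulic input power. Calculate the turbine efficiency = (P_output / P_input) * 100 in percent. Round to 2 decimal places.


Turbine efficiency = (output power / input power) * 100
eta = (4970.3 / 6509.5) * 100
eta = 76.35%

76.35


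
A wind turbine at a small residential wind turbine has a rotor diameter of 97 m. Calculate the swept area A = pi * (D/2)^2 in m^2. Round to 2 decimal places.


Compute the rotor radius:
  r = D / 2 = 97 / 2 = 48.5 m
Calculate swept area:
  A = pi * r^2 = pi * 48.5^2
  A = 7389.81 m^2

7389.81


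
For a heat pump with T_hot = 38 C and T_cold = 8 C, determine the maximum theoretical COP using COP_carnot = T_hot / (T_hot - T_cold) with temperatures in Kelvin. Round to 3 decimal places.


Convert to Kelvin:
  T_hot = 38 + 273.15 = 311.15 K
  T_cold = 8 + 273.15 = 281.15 K
Apply Carnot COP formula:
  COP = T_hot_K / (T_hot_K - T_cold_K) = 311.15 / 30.0
  COP = 10.372

10.372


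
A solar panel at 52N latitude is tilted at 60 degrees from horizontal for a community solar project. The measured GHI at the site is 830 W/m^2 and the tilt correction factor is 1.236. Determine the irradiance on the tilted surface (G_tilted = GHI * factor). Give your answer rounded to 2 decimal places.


Identify the given values:
  GHI = 830 W/m^2, tilt correction factor = 1.236
Apply the formula G_tilted = GHI * factor:
  G_tilted = 830 * 1.236
  G_tilted = 1025.88 W/m^2

1025.88


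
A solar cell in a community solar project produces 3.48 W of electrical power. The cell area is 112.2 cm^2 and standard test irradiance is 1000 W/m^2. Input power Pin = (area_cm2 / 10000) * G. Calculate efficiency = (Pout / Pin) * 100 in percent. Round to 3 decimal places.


First compute the input power:
  Pin = area_cm2 / 10000 * G = 112.2 / 10000 * 1000 = 11.22 W
Then compute efficiency:
  Efficiency = (Pout / Pin) * 100 = (3.48 / 11.22) * 100
  Efficiency = 31.016%

31.016


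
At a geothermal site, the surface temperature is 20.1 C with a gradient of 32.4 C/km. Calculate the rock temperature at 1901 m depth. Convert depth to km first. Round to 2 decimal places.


Convert depth to km: 1901 / 1000 = 1.901 km
Temperature increase = gradient * depth_km = 32.4 * 1.901 = 61.59 C
Temperature at depth = T_surface + delta_T = 20.1 + 61.59
T = 81.69 C

81.69


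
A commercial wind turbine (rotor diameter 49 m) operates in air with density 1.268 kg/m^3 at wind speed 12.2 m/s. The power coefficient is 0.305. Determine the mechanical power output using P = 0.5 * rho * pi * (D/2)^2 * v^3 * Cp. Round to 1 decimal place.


Step 1 -- Compute swept area:
  A = pi * (D/2)^2 = pi * (49/2)^2 = 1885.74 m^2
Step 2 -- Apply wind power equation:
  P = 0.5 * rho * A * v^3 * Cp
  v^3 = 12.2^3 = 1815.848
  P = 0.5 * 1.268 * 1885.74 * 1815.848 * 0.305
  P = 662141.2 W

662141.2


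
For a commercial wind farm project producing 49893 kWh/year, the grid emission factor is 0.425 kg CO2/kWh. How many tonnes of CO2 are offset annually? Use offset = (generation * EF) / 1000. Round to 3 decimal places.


CO2 offset in kg = generation * emission_factor
CO2 offset = 49893 * 0.425 = 21204.53 kg
Convert to tonnes:
  CO2 offset = 21204.53 / 1000 = 21.205 tonnes

21.205


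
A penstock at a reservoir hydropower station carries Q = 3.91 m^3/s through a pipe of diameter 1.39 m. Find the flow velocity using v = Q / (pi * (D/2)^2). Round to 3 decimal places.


Compute pipe cross-sectional area:
  A = pi * (D/2)^2 = pi * (1.39/2)^2 = 1.5175 m^2
Calculate velocity:
  v = Q / A = 3.91 / 1.5175
  v = 2.577 m/s

2.577
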